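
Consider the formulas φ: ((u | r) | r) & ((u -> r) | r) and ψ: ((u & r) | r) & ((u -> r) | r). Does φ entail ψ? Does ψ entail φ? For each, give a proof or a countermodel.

Both implications hold.

[⇒] Assume the antecedent. If u is true, the antecedent forces (u = T, r = T), and ((u & r) | r) & ((u -> r) | r) holds there. If u is false, the antecedent forces (u = F, r = T), and ((u & r) | r) & ((u -> r) | r) holds there. Either way ((u & r) | r) & ((u -> r) | r) holds.

[⇐] Assume the antecedent. If u is true, the antecedent forces (u = T, r = T), and ((u | r) | r) & ((u -> r) | r) holds there. If u is false, the antecedent forces (u = F, r = T), and ((u | r) | r) & ((u -> r) | r) holds there. Either way ((u | r) | r) & ((u -> r) | r) holds.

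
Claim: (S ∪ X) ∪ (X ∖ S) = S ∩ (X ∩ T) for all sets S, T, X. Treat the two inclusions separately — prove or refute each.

(⊆) This inclusion fails. Take S = {1}, T = ∅, X = ∅; then 1 ∈ (S ∪ X) ∪ (X ∖ S) but 1 ∉ S ∩ (X ∩ T).

(⊇) Let x ∈ S ∩ (X ∩ T). Then x ∈ S ∩ T ∩ X, from which x ∈ (S ∪ X) ∪ (X ∖ S).

(⊆) fails; (⊇) holds.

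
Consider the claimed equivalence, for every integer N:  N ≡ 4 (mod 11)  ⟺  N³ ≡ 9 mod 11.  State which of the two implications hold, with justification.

(⇐) Suppose N³ ≡ 9 (mod 11). The only residue r in {0, …, 10} with r³ ≡ 9 (mod 11) is r = 4, so N ≡ 4 (mod 11).

(⇒) Suppose N ≡ 4 (mod 11). Write N = 11j + 4. Then (11j + 4)³ = 1331j³ + 1452j² + 528j + 64 = 11(121j³ + 132j² + 48j + 5) + 9, so N³ ≡ 9 (mod 11).

Both directions hold; the statement is true.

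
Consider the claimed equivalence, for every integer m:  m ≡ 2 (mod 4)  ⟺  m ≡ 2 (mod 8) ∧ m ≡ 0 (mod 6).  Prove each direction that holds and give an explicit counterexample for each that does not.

(←) If m ≡ 2 (mod 8) and m ≡ 0 (mod 6), then by the Chinese remainder theorem m ≡ 18 (mod 24). Since 18 ≡ 2 (mod 4) and 4 ∣ 24, we get m ≡ 2 (mod 4).

(→) This fails: m = 2 gives 2 ≡ 2 (mod 4) but 2 ≡ 2 (mod 6), so the conjunction on the right does not hold.

Only the reverse direction holds.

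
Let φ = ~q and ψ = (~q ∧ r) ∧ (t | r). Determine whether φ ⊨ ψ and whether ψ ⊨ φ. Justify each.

Not equivalent: only (⇐) holds.

[⇐] Assume the antecedent. If r is true, the antecedent forces (r = T, q = F, t = F) or (r = T, q = F, t = T), and ~q holds there. If r is false, the antecedent cannot hold. Either way ~q holds.

[⇒] This fails. Under r = F, q = F, t = F, the left side is true but the right side is false.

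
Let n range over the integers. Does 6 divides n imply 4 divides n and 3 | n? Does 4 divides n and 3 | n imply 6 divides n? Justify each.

(⇒) fails; (⇐) holds.

(→) This fails: take n = 6. Certainly 6 ∣ 6, but 4 ∤ 6.

(←) Suppose 4 ∣ n and 3 ∣ n. Any common multiple of 4 and 3 is a multiple of their lcm; here gcd(4, 3) = 1, so lcm(4, 3) = 4·3 = 12, so 12 ∣ n. Since 6 ∣ 12, it follows that 6 ∣ n.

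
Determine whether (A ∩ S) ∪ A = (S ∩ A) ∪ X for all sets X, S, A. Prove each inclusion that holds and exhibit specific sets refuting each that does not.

(⊆) fails and (⊇) fails.

Forward inclusion. This inclusion fails. Take X = ∅, S = ∅, A = {1}; then 1 ∈ (A ∩ S) ∪ A but 1 ∉ (S ∩ A) ∪ X.

Reverse inclusion. This inclusion fails. Take X = {1}, S = ∅, A = ∅; then 1 ∈ (S ∩ A) ∪ X but 1 ∉ (A ∩ S) ∪ A.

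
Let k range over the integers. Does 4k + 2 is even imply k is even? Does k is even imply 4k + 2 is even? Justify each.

Forward direction. This fails: take k = 1. Then 4k + 2 = 6, which is even, yet k = 1 is odd, not even.

Converse. Suppose k is even. Since 4 is even, 4k is even for every k, so 4k + 2 has the same parity as 2, which is even. Hence 4k + 2 is even.

(⇒) fails; (⇐) holds.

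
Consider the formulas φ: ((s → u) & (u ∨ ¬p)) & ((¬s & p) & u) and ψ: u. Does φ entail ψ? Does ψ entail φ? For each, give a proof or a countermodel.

(⇒) Assume the antecedent. If s is true, the antecedent cannot hold. If s is false, the antecedent forces (s = F, p = T, u = T), and u holds there. Either way u holds.

(⇐) This fails. Under s = F, p = F, u = T, the left side is false but the right side is true.

Not equivalent: only (⇒) holds.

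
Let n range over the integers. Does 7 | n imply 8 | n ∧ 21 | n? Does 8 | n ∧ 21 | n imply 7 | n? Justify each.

(⇒) fails; (⇐) holds.

(→) This fails: take n = 7. Certainly 7 ∣ 7, but 8 ∤ 7.

(←) Suppose 8 ∣ n and 21 ∣ n. Any common multiple of 8 and 21 is a multiple of their lcm; here gcd(8, 21) = 1, so lcm(8, 21) = 8·21 = 168, so 168 ∣ n. Since 7 ∣ 168, it follows that 7 ∣ n.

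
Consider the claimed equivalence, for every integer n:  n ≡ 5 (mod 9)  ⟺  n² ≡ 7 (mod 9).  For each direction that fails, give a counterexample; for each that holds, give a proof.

Not equivalent: only (⇒) holds.

[⇒] Suppose n ≡ 5 (mod 9). Write n = 9j + 5. Then (9j + 5)² = 81j² + 90j + 25 = 9(9j² + 10j + 2) + 7, so n² ≡ 7 (mod 9).

[⇐] This fails: take n = 4. Then 4² = 16 ≡ 7 (mod 9), yet 4 ≡ 4 (mod 9), not 5.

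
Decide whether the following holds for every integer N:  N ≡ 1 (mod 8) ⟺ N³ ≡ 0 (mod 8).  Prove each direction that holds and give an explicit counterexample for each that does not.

(⇒) fails and (⇐) fails.

[⇒] This fails: take N = 1. Then 1 ≡ 1 (mod 8), but 1³ = 1 ≡ 1 (mod 8), not 0.

[⇐] This fails: take N = 0. Then 0³ = 0 ≡ 0 (mod 8), yet 0 ≡ 0 (mod 8), not 1.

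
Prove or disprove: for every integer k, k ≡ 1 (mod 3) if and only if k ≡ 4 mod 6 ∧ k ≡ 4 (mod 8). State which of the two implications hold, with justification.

[⇒] This fails: k = 1 gives 1 ≡ 1 (mod 3) but 1 ≡ 1 (mod 6), so the conjunction on the right does not hold.

[⇐] Conversely, if k ≡ 4 (mod 6) and k ≡ 4 (mod 8), then by the Chinese remainder theorem k ≡ 4 (mod 24). Since 4 ≡ 1 (mod 3) and 3 ∣ 24, we get k ≡ 1 (mod 3).

Not equivalent: only (⇐) holds.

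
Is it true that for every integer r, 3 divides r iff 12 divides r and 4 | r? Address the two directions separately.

[⇐] Suppose 12 ∣ r and 4 ∣ r. Any common multiple of 12 and 4 is a multiple of their lcm; here lcm(12, 4) = 12·4/gcd(12, 4) = 48/4 = 12, so 12 ∣ r. Since 3 ∣ 12, it follows that 3 ∣ r.

[⇒] This fails: take r = 3. Certainly 3 ∣ 3, but 12 ∤ 3.

(⇒) fails; (⇐) holds.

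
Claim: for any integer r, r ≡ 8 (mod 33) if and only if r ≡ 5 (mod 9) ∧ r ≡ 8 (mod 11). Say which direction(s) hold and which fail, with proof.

The forward direction fails; the converse holds.

(⇒) This fails: r = 8 gives 8 ≡ 8 (mod 33) but 8 ≡ 8 (mod 9), so the conjunction on the right does not hold.

(⇐) Conversely, if r ≡ 5 (mod 9) and r ≡ 8 (mod 11), then by the Chinese remainder theorem r ≡ 41 (mod 99). Since 41 ≡ 8 (mod 33) and 33 ∣ 99, we get r ≡ 8 (mod 33).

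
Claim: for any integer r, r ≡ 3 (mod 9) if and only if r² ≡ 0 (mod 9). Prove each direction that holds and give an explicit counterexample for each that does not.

The forward direction holds; the converse fails.

Forward direction. Suppose r ≡ 3 (mod 9). Write r = 9j + 3. Then (9j + 3)² = 81j² + 54j + 9 = 9(9j² + 6j + 1) + 0, so r² ≡ 0 (mod 9).

Converse. This fails: take r = 0. Then 0² = 0 ≡ 0 (mod 9), yet 0 ≡ 0 (mod 9), not 3.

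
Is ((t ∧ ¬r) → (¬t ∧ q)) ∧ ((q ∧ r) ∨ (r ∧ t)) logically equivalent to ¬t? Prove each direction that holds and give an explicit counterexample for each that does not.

(⟹) This fails. Under t = T, r = T, q = F, the left side is true but the right side is false.

(⟸) This fails. Under t = F, r = F, q = F, the left side is false but the right side is true.

Neither implication holds.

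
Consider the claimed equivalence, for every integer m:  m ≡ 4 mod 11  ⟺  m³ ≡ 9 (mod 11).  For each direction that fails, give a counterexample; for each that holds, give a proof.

(→) Suppose m ≡ 4 mod 11. Write m = 11j + 4. Then (11j + 4)³ = 1331j³ + 1452j² + 528j + 64 = 11(121j³ + 132j² + 48j + 5) + 9, so m³ ≡ 9 (mod 11).

(←) For the converse, argue contrapositively. If m ≢ 4 (mod 11), then m is congruent to one of 0, 1, 2, 3, 5, 6, 7, 8, 9, 10 modulo 11, and these give m³ ≡ 0, 1, 8, 5, 4, 7, 2, 6, 3, 10 respectively — never 9.

Both directions hold.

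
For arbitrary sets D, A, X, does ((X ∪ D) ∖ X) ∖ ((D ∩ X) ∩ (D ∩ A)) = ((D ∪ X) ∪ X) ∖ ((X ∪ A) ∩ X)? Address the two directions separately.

Both inclusions hold; the sets are equal.

(⟹) Let x ∈ ((X ∪ D) ∖ X) ∖ ((D ∩ X) ∩ (D ∩ A)). Then either x ∈ D and x ∉ A, X; or x ∈ D ∩ A and x ∉ X. In each case x ∈ ((D ∪ X) ∪ X) ∖ ((X ∪ A) ∩ X), so ((X ∪ D) ∖ X) ∖ ((D ∩ X) ∩ (D ∩ A)) ⊆ ((D ∪ X) ∪ X) ∖ ((X ∪ A) ∩ X).

(⟸) Let x ∈ ((D ∪ X) ∪ X) ∖ ((X ∪ A) ∩ X). Then either x ∈ D and x ∉ A, X; or x ∈ D ∩ A and x ∉ X. In each case x ∈ ((X ∪ D) ∖ X) ∖ ((D ∩ X) ∩ (D ∩ A)), so ((D ∪ X) ∪ X) ∖ ((X ∪ A) ∩ X) ⊆ ((X ∪ D) ∖ X) ∖ ((D ∩ X) ∩ (D ∩ A)).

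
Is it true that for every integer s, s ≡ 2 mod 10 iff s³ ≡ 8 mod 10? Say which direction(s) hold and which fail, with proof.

The biconditional holds.

(⟹) Suppose s ≡ 2 mod 10. Write s = 10j + 2. Then (10j + 2)³ = 1000j³ + 600j² + 120j + 8 = 10(100j³ + 60j² + 12j) + 8, so s³ ≡ 8 (mod 10).

(⟸) For the converse, argue contrapositively. If s ≢ 2 (mod 10), then s is congruent to one of 0, 1, 3, 4, 5, 6, 7, 8, 9 modulo 10, and these give s³ ≡ 0, 1, 7, 4, 5, 6, 3, 2, 9 respectively — never 8.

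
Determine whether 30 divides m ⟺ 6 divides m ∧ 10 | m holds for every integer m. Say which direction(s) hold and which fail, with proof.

(⟸) Suppose 6 ∣ m and 10 ∣ m. Any common multiple of 6 and 10 is a multiple of their lcm; here lcm(6, 10) = 6·10/gcd(6, 10) = 60/2 = 30, so 30 ∣ m.

(⟹) If 30 ∣ m, write m = 30q. Since 30 = 5·6, m = 6·(5q), so 6 ∣ m; and since 30 = 3·10, m = 10·(3q), so 10 ∣ m.

The biconditional holds.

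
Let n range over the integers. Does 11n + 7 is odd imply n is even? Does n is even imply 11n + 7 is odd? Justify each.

Both implications hold.

(→) Suppose 11n + 7 is odd. Since 11 is odd, 11n and n have the same parity, so 11n + 7 ≡ n + 7 (mod 2). As 7 is odd, 11n + 7 is odd exactly when n is even. Thus n is even.

(←) Conversely, suppose n is even; write n = 2j. Then 11n + 7 = 11·(2j) + 7 = 2·11j + 7, which is odd.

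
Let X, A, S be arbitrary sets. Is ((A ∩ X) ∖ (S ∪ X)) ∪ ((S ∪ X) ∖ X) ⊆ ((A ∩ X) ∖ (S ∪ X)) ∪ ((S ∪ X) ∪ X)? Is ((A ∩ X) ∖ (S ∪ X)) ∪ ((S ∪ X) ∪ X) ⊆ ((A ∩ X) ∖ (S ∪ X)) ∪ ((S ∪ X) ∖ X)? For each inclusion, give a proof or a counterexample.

(⊆) holds; (⊇) fails.

(⟹) Let x ∈ ((A ∩ X) ∖ (S ∪ X)) ∪ ((S ∪ X) ∖ X). Then either x ∈ S and x ∉ X, A; or x ∈ A ∩ S and x ∉ X. In each case x ∈ ((A ∩ X) ∖ (S ∪ X)) ∪ ((S ∪ X) ∪ X), so ((A ∩ X) ∖ (S ∪ X)) ∪ ((S ∪ X) ∖ X) ⊆ ((A ∩ X) ∖ (S ∪ X)) ∪ ((S ∪ X) ∪ X).

(⟸) This inclusion fails. Take X = {1}, A = ∅, S = ∅; then 1 ∈ ((A ∩ X) ∖ (S ∪ X)) ∪ ((S ∪ X) ∪ X) but 1 ∉ ((A ∩ X) ∖ (S ∪ X)) ∪ ((S ∪ X) ∖ X).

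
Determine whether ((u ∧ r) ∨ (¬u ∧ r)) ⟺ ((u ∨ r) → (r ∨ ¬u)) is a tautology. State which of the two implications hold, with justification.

(⟹) Assume the antecedent. If u is true, the antecedent forces (u = T, r = T), and (u ∨ r) → (r ∨ ¬u) holds there. If u is false, (u ∨ r) → (r ∨ ¬u) reduces to true regardless of the other variables. Either way (u ∨ r) → (r ∨ ¬u) holds.

(⟸) This fails. Under u = F, r = F, the left side is false but the right side is true.

Only the forward implication holds.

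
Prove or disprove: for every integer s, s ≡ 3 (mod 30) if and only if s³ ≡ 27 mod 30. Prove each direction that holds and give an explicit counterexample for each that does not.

Equivalent; both directions hold.

(→) Suppose s ≡ 3 (mod 30). Write s = 30j + 3. Then (30j + 3)³ = 27000j³ + 8100j² + 810j + 27 = 30(900j³ + 270j² + 27j) + 27, so s³ ≡ 27 (mod 30).

(←) Conversely, suppose s³ ≡ 27 (mod 30). The only residue r in {0, …, 29} with r³ ≡ 27 (mod 30) is r = 3, so s ≡ 3 (mod 30).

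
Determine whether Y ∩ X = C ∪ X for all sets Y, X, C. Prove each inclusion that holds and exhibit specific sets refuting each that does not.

The sets are not equal: only the forward inclusion holds.

Reverse inclusion. This inclusion fails. Take Y = ∅, X = {1}, C = ∅; then 1 ∈ C ∪ X but 1 ∉ Y ∩ X.

Forward inclusion. Let x ∈ Y ∩ X. Then either x ∈ Y ∩ X and x ∉ C; or x ∈ Y ∩ X ∩ C. In each case x ∈ C ∪ X, so Y ∩ X ⊆ C ∪ X.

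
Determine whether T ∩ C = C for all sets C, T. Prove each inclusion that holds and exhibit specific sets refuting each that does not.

(⊆) holds; (⊇) fails.

(⊆) Let x ∈ T ∩ C. Then x ∈ C ∩ T, from which x ∈ C.

(⊇) This inclusion fails. Take C = {1}, T = ∅; then 1 ∈ C but 1 ∉ T ∩ C.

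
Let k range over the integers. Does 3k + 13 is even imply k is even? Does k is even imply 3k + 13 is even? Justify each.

Neither direction holds.

(→) This fails: k = 3 gives 3k + 13 = 22, which is even, but 3 is odd, not even.

(←) This also fails: k = 0 is even, but 3k + 13 = 13 is odd, not even.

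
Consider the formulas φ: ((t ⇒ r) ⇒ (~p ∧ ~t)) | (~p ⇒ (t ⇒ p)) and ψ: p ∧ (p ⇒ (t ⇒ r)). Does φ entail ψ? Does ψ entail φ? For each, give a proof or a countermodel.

Only the reverse direction holds.

Converse. Assume the antecedent. If p is true, the consequent reduces to true regardless of the other variables. If p is false, the antecedent cannot hold. Either way the consequent holds.

Forward direction. This fails. Under p = F, t = F, r = F, the left side is true but the right side is false.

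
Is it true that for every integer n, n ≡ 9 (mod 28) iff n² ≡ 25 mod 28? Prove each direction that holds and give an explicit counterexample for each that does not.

(⇒) Suppose n ≡ 9 (mod 28). Write n = 28j + 9. Then (28j + 9)² = 784j² + 504j + 81 = 28(28j² + 18j + 2) + 25, so n² ≡ 25 (mod 28).

(⇐) This fails: take n = 5. Then 5² = 25 ≡ 25 (mod 28), yet 5 ≡ 5 (mod 28), not 9.

(⇒) holds; (⇐) fails.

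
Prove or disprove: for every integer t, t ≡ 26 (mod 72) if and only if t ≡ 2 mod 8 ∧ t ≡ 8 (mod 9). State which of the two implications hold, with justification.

[⇒] Suppose t ≡ 26 (mod 72); write t = 72j + 26. Since 8 ∣ 72, reducing mod 8 gives t ≡ 26 ≡ 2 (mod 8); since 9 ∣ 72, reducing mod 9 gives t ≡ 26 ≡ 8 (mod 9).

[⇐] Conversely, if t ≡ 2 (mod 8) and t ≡ 8 (mod 9), then by the Chinese remainder theorem t ≡ 26 (mod 72). This is exactly t ≡ 26 (mod 72).

Equivalent; both directions hold.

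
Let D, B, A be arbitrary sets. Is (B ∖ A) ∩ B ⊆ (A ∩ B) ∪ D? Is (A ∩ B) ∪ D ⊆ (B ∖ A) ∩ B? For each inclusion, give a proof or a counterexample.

(⊆) fails and (⊇) fails.

Forward inclusion. This inclusion fails. Take D = ∅, B = {1}, A = ∅; then 1 ∈ (B ∖ A) ∩ B but 1 ∉ (A ∩ B) ∪ D.

Reverse inclusion. This inclusion fails. Take D = {1}, B = ∅, A = ∅; then 1 ∈ (A ∩ B) ∪ D but 1 ∉ (B ∖ A) ∩ B.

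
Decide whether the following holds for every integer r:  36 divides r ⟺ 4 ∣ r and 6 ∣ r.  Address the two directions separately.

Forward direction. If 36 ∣ r, write r = 36q. Since 36 = 9·4, r = 4·(9q), so 4 ∣ r; and since 36 = 6·6, r = 6·(6q), so 6 ∣ r.

Converse. This fails: take r = 12. Both 4 ∣ 12 and 6 ∣ 12, yet 12 is not a multiple of 36 (since 12 = 0·36 + 12), so 36 ∤ 12.

Not equivalent: only (⇒) holds.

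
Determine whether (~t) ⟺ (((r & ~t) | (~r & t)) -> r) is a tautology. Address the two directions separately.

Only the forward direction holds.

[⇒] Assume the antecedent. If r is true, ((r & ~t) | (~r & t)) -> r reduces to true regardless of the other variables. If r is false, the antecedent forces (r = F, t = F), and ((r & ~t) | (~r & t)) -> r holds there. Either way ((r & ~t) | (~r & t)) -> r holds.

[⇐] This fails. Under r = T, t = T, the left side is false but the right side is true.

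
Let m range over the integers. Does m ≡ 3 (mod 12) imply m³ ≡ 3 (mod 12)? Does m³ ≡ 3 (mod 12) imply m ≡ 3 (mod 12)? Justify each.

Both directions hold; the statement is true.

[⇒] Suppose m ≡ 3 (mod 12). Write m = 12j + 3. Then (12j + 3)³ = 1728j³ + 1296j² + 324j + 27 = 12(144j³ + 108j² + 27j + 2) + 3, so m³ ≡ 3 (mod 12).

[⇐] For the converse, argue contrapositively. If m ≢ 3 (mod 12), then m is congruent to one of 0, 1, 2, 4, 5, 6, 7, 8, 9, 10, 11 modulo 12, and these give m³ ≡ 0, 1, 8, 4, 5, 0, 7, 8, 9, 4, 11 respectively — never 3.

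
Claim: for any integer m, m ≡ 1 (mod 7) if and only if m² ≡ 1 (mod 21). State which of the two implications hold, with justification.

(⇒) fails and (⇐) fails.

(→) This fails: take m = 15. Then 15 ≡ 1 (mod 7), but 15² = 225 ≡ 15 (mod 21), not 1.

(←) This fails: take m = 13. Then 13² = 169 ≡ 1 (mod 21), yet 13 ≡ 6 (mod 7), not 1.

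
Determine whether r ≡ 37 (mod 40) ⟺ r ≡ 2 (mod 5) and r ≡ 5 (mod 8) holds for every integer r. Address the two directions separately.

(⟹) Suppose r ≡ 37 (mod 40); write r = 40j + 37. Since 5 ∣ 40, reducing mod 5 gives r ≡ 37 ≡ 2 (mod 5); since 8 ∣ 40, reducing mod 8 gives r ≡ 37 ≡ 5 (mod 8).

(⟸) Conversely, if r ≡ 2 (mod 5) and r ≡ 5 (mod 8), then by the Chinese remainder theorem r ≡ 37 (mod 40). This is exactly r ≡ 37 (mod 40).

Equivalent; both directions hold.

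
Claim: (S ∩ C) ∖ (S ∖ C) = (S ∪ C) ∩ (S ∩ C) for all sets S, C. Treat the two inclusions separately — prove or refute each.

Forward inclusion. Let x ∈ (S ∩ C) ∖ (S ∖ C). Then x ∈ S ∩ C, from which x ∈ (S ∪ C) ∩ (S ∩ C).

Reverse inclusion. Let x ∈ (S ∪ C) ∩ (S ∩ C). Then x ∈ S ∩ C, from which x ∈ (S ∩ C) ∖ (S ∖ C).

The two sets are equal.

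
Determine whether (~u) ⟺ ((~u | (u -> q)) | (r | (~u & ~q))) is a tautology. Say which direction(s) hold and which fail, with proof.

(⟸) This fails. Under q = T, r = F, u = T, the left side is false but the right side is true.

(⟹) Assume the antecedent. If q is true, the consequent reduces to true regardless of the other variables. If q is false, the antecedent forces (q = F, r = F, u = F) or (q = F, r = T, u = F), and the consequent holds there. Either way the consequent holds.

The forward direction holds; the converse fails.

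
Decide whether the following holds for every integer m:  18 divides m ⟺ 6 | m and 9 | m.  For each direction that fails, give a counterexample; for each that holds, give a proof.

Forward direction. If 18 ∣ m, write m = 18q. Since 18 = 3·6, m = 6·(3q), so 6 ∣ m; and since 18 = 2·9, m = 9·(2q), so 9 ∣ m.

Converse. Suppose 6 ∣ m and 9 ∣ m. Any common multiple of 6 and 9 is a multiple of their lcm; here lcm(6, 9) = 6·9/gcd(6, 9) = 54/3 = 18, so 18 ∣ m.

Both directions hold.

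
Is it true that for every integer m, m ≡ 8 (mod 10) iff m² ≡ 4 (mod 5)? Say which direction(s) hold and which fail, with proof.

Only the forward implication holds.

(→) Suppose m ≡ 8 (mod 10). Then m² ≡ 8² = 64 (mod 10), and since 5 ∣ 10, also m² ≡ 4 (mod 5).

(←) This fails: take m = 2. Then 2² = 4 ≡ 4 (mod 5), yet 2 ≡ 2 (mod 10), not 8.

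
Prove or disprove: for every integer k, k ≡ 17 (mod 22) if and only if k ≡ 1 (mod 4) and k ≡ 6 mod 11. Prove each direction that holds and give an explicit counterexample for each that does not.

Only the converse holds.

Forward direction. This fails: k = 39 gives 39 ≡ 17 (mod 22) but 39 ≡ 3 (mod 4), so the conjunction on the right does not hold.

Converse. If k ≡ 1 (mod 4) and k ≡ 6 (mod 11), then by the Chinese remainder theorem k ≡ 17 (mod 44). Since 17 ≡ 17 (mod 22) and 22 ∣ 44, we get k ≡ 17 (mod 22).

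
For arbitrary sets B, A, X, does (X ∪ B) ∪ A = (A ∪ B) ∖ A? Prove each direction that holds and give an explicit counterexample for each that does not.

The sets are not equal: only the reverse inclusion holds.

(⟹) This inclusion fails. Take B = ∅, A = {1}, X = ∅; then 1 ∈ (X ∪ B) ∪ A but 1 ∉ (A ∪ B) ∖ A.

(⟸) Let x ∈ (A ∪ B) ∖ A. Then either x ∈ B and x ∉ A, X; or x ∈ B ∩ X and x ∉ A. In each case x ∈ (X ∪ B) ∪ A, so (A ∪ B) ∖ A ⊆ (X ∪ B) ∪ A.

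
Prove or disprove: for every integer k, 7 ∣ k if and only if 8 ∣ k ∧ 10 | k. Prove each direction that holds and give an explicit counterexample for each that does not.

Neither implication holds.

(→) This fails: take k = 7. Certainly 7 ∣ 7, but 8 ∤ 7.

(←) This fails: take k = 40. Both 8 ∣ 40 and 10 ∣ 40, yet 40 is not a multiple of 7 (since 40 = 5·7 + 5), so 7 ∤ 40.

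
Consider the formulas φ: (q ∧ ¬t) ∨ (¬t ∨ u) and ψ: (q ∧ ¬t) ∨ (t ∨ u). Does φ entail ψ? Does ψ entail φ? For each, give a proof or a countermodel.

Neither implication holds.

(→) This fails. Under q = F, u = F, t = F, the left side is true but the right side is false.

(←) This fails. Under q = F, u = F, t = T, the left side is false but the right side is true.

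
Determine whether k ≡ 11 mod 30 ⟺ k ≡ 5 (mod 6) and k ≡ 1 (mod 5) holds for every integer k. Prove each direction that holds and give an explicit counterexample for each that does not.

[⇐] If k ≡ 5 (mod 6) and k ≡ 1 (mod 5), then by the Chinese remainder theorem k ≡ 11 (mod 30). This is exactly k ≡ 11 (mod 30).

[⇒] Suppose k ≡ 11 (mod 30); write k = 30j + 11. Since 6 ∣ 30, reducing mod 6 gives k ≡ 11 ≡ 5 (mod 6); since 5 ∣ 30, reducing mod 5 gives k ≡ 11 ≡ 1 (mod 5).

Equivalent; both directions hold.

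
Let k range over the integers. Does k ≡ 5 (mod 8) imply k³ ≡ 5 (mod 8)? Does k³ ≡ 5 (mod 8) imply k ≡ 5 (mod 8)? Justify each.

Both directions hold; the statement is true.

Forward direction. Suppose k ≡ 5 (mod 8). Write k = 8j + 5. Then (8j + 5)³ = 512j³ + 960j² + 600j + 125 = 8(64j³ + 120j² + 75j + 15) + 5, so k³ ≡ 5 (mod 8).

Converse. Suppose k³ ≡ 5 (mod 8). The only residue r in {0, …, 7} with r³ ≡ 5 (mod 8) is r = 5, so k ≡ 5 (mod 8).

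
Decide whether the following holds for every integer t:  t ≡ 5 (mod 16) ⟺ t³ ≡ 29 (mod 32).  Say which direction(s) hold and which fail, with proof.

The forward direction fails; the converse holds.

Forward direction. This fails: take t = 21. Then 21 ≡ 5 (mod 16), but 21³ = 9261 ≡ 13 (mod 32), not 29.

Converse. The residues r modulo 32 with r³ ≡ 29 (mod 32) are exactly {5}, and each is ≡ 5 (mod 16).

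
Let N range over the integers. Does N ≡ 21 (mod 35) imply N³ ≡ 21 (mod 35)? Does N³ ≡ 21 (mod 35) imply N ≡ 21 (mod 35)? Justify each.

(⇒) Suppose N ≡ 21 (mod 35). Write N = 35j + 21. Then (35j + 21)³ = 42875j³ + 77175j² + 46305j + 9261 = 35(1225j³ + 2205j² + 1323j + 264) + 21, so N³ ≡ 21 (mod 35).

(⇐) Conversely, suppose N³ ≡ 21 (mod 35). The only residue r in {0, …, 34} with r³ ≡ 21 (mod 35) is r = 21, so N ≡ 21 (mod 35).

Both directions hold; the statement is true.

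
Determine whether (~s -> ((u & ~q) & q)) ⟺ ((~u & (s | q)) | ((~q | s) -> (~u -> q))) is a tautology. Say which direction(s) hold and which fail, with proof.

Not equivalent: only (⇒) holds.

(→) Assume the antecedent. If u is true, the consequent reduces to true regardless of the other variables. If u is false, the antecedent forces (u = F, q = F, s = T) or (u = F, q = T, s = T), and the consequent holds there. Either way the consequent holds.

(←) This fails. Under u = T, q = F, s = F, the left side is false but the right side is true.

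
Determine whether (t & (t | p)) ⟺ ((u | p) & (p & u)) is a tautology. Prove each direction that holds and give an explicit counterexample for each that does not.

(→) This fails. Under t = T, p = F, u = F, the left side is true but the right side is false.

(←) This fails. Under t = F, p = T, u = T, the left side is false but the right side is true.

Neither implication holds.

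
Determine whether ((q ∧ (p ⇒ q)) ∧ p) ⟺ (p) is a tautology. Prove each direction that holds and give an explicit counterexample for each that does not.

Forward direction. Assume the antecedent. If q is true, the antecedent forces (q = T, p = T), and p holds there. If q is false, the antecedent cannot hold. Either way p holds.

Converse. This fails. Under q = F, p = T, the left side is false but the right side is true.

The forward direction holds; the converse fails.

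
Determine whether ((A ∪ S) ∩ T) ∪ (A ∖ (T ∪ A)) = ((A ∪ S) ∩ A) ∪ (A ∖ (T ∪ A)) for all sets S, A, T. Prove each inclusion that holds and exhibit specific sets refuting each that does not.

Neither inclusion holds.

(⊆) This inclusion fails. Take S = {1}, A = ∅, T = {1}; then 1 ∈ ((A ∪ S) ∩ T) ∪ (A ∖ (T ∪ A)) but 1 ∉ ((A ∪ S) ∩ A) ∪ (A ∖ (T ∪ A)).

(⊇) This inclusion fails. Take S = ∅, A = {1}, T = ∅; then 1 ∈ ((A ∪ S) ∩ A) ∪ (A ∖ (T ∪ A)) but 1 ∉ ((A ∪ S) ∩ T) ∪ (A ∖ (T ∪ A)).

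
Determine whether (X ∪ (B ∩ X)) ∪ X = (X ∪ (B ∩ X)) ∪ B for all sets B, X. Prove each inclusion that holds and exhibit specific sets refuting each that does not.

Reverse inclusion. This inclusion fails. Take B = {1}, X = ∅; then 1 ∈ (X ∪ (B ∩ X)) ∪ B but 1 ∉ (X ∪ (B ∩ X)) ∪ X.

Forward inclusion. Let x ∈ (X ∪ (B ∩ X)) ∪ X. Then either x ∈ X and x ∉ B; or x ∈ B ∩ X. In each case x ∈ (X ∪ (B ∩ X)) ∪ B, so (X ∪ (B ∩ X)) ∪ X ⊆ (X ∪ (B ∩ X)) ∪ B.

(⊆) holds; (⊇) fails.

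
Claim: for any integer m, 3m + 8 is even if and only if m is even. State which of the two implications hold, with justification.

(→) Suppose 3m + 8 is even. Since 3 is odd, 3m and m have the same parity, so 3m + 8 ≡ m + 8 (mod 2). As 8 is even, 3m + 8 is even exactly when m is even. Thus m is even.

(←) Conversely, suppose m is even; write m = 2j. Then 3m + 8 = 3·(2j) + 8 = 2·3j + 8, which is even.

Both directions hold.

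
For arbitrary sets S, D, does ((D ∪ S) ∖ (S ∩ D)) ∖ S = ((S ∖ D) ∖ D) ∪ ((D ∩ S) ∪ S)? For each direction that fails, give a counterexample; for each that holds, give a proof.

Forward inclusion. This inclusion fails. Take S = ∅, D = {1}; then 1 ∈ ((D ∪ S) ∖ (S ∩ D)) ∖ S but 1 ∉ ((S ∖ D) ∖ D) ∪ ((D ∩ S) ∪ S).

Reverse inclusion. This inclusion fails. Take S = {1}, D = ∅; then 1 ∈ ((S ∖ D) ∖ D) ∪ ((D ∩ S) ∪ S) but 1 ∉ ((D ∪ S) ∖ (S ∩ D)) ∖ S.

(⊆) fails and (⊇) fails.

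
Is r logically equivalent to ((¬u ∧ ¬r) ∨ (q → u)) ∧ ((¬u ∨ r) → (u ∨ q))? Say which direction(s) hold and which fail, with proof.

(⇒) fails and (⇐) fails.

[⇒] This fails. Under q = F, u = F, r = T, the left side is true but the right side is false.

[⇐] This fails. Under q = T, u = F, r = F, the left side is false but the right side is true.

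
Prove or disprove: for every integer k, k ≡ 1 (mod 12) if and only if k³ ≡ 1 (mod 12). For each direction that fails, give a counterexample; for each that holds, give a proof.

Equivalent; both directions hold.

(⇒) Suppose k ≡ 1 (mod 12). Write k = 12j + 1. Then (12j + 1)³ = 1728j³ + 432j² + 36j + 1 = 12(144j³ + 36j² + 3j) + 1, so k³ ≡ 1 (mod 12).

(⇐) Conversely, suppose k³ ≡ 1 (mod 12). The only residue r in {0, …, 11} with r³ ≡ 1 (mod 12) is r = 1, so k ≡ 1 (mod 12).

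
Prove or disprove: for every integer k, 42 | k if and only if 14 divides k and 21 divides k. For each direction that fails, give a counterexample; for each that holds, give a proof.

Equivalent; both directions hold.

(⇐) Suppose 14 ∣ k and 21 ∣ k. Any common multiple of 14 and 21 is a multiple of their lcm; here lcm(14, 21) = 14·21/gcd(14, 21) = 294/7 = 42, so 42 ∣ k.

(⇒) If 42 ∣ k, write k = 42q. Since 42 = 3·14, k = 14·(3q), so 14 ∣ k; and since 42 = 2·21, k = 21·(2q), so 21 ∣ k.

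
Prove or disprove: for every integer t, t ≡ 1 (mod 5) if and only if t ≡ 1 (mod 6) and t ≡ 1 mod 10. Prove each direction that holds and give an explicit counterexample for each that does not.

(⟹) This fails: t = 6 gives 6 ≡ 1 (mod 5) but 6 ≡ 0 (mod 6), so the conjunction on the right does not hold.

(⟸) Conversely, if t ≡ 1 (mod 6) and t ≡ 1 (mod 10), then by the Chinese remainder theorem t ≡ 1 (mod 30). Since 1 ≡ 1 (mod 5) and 5 ∣ 30, we get t ≡ 1 (mod 5).

Only the converse holds.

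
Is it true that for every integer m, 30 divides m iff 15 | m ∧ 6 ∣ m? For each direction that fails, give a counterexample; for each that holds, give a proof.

Forward direction. If 30 ∣ m, write m = 30q. Since 30 = 2·15, m = 15·(2q), so 15 ∣ m; and since 30 = 5·6, m = 6·(5q), so 6 ∣ m.

Converse. Suppose 15 ∣ m and 6 ∣ m. Any common multiple of 15 and 6 is a multiple of their lcm; here lcm(15, 6) = 15·6/gcd(15, 6) = 90/3 = 30, so 30 ∣ m.

The biconditional holds.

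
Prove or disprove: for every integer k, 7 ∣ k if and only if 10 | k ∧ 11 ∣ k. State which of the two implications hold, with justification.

Forward direction. This fails: take k = 7. Certainly 7 ∣ 7, but 10 ∤ 7.

Converse. This fails: take k = 110. Both 10 ∣ 110 and 11 ∣ 110, yet 110 is not a multiple of 7 (since 110 = 15·7 + 5), so 7 ∤ 110.

Neither implication holds.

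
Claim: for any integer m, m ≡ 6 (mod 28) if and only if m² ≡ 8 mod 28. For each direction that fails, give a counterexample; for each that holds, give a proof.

(⇒) holds; (⇐) fails.

(→) Suppose m ≡ 6 (mod 28). Write m = 28j + 6. Then (28j + 6)² = 784j² + 336j + 36 = 28(28j² + 12j + 1) + 8, so m² ≡ 8 (mod 28).

(←) This fails: take m = 8. Then 8² = 64 ≡ 8 (mod 28), yet 8 ≡ 8 (mod 28), not 6.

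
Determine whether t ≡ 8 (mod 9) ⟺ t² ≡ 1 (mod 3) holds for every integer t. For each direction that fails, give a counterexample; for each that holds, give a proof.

Only the forward direction holds.

(⇒) Suppose t ≡ 8 (mod 9). Then t² ≡ 8² = 64 (mod 9), and since 3 ∣ 9, also t² ≡ 1 (mod 3).

(⇐) This fails: take t = 1. Then 1² = 1 ≡ 1 (mod 3), yet 1 ≡ 1 (mod 9), not 8.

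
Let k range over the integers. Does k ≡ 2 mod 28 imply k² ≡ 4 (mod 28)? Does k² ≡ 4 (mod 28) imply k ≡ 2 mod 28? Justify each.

Only the forward implication holds.

(⟹) Suppose k ≡ 2 mod 28. Write k = 28j + 2. Then (28j + 2)² = 784j² + 112j + 4 = 28(28j² + 4j) + 4, so k² ≡ 4 (mod 28).

(⟸) This fails: take k = 12. Then 12² = 144 ≡ 4 (mod 28), yet 12 ≡ 12 (mod 28), not 2.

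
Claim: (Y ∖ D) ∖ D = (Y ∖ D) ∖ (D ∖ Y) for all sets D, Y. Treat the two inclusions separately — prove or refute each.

Both inclusions hold; the sets are equal.

(⊇) Let x ∈ (Y ∖ D) ∖ (D ∖ Y). Then x ∈ Y and x ∉ D, from which x ∈ (Y ∖ D) ∖ D.

(⊆) Let x ∈ (Y ∖ D) ∖ D. Then x ∈ Y and x ∉ D, from which x ∈ (Y ∖ D) ∖ (D ∖ Y).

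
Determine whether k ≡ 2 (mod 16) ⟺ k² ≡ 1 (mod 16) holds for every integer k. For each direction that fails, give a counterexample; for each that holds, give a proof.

Both directions fail.

(⟹) This fails: take k = 2. Then 2 ≡ 2 (mod 16), but 2² = 4 ≡ 4 (mod 16), not 1.

(⟸) This fails: take k = 1. Then 1² = 1 ≡ 1 (mod 16), yet 1 ≡ 1 (mod 16), not 2.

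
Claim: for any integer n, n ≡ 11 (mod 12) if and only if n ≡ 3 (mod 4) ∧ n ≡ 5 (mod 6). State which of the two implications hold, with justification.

Both implications hold.

(→) Suppose n ≡ 11 (mod 12); write n = 12j + 11. Since 4 ∣ 12, reducing mod 4 gives n ≡ 11 ≡ 3 (mod 4); since 6 ∣ 12, reducing mod 6 gives n ≡ 11 ≡ 5 (mod 6).

(←) Conversely, if n ≡ 3 (mod 4) and n ≡ 5 (mod 6), then by the Chinese remainder theorem n ≡ 11 (mod 12). This is exactly n ≡ 11 (mod 12).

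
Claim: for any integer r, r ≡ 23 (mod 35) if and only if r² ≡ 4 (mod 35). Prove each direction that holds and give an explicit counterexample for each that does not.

Forward direction. Suppose r ≡ 23 (mod 35). Write r = 35j + 23. Then (35j + 23)² = 1225j² + 1610j + 529 = 35(35j² + 46j + 15) + 4, so r² ≡ 4 (mod 35).

Converse. This fails: take r = 2. Then 2² = 4 ≡ 4 (mod 35), yet 2 ≡ 2 (mod 35), not 23.

The forward direction holds; the converse fails.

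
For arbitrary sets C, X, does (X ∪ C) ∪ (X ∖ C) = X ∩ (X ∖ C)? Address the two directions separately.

(⟸) Let x ∈ X ∩ (X ∖ C). Then x ∈ X and x ∉ C, from which x ∈ (X ∪ C) ∪ (X ∖ C).

(⟹) This inclusion fails. Take C = {1}, X = ∅; then 1 ∈ (X ∪ C) ∪ (X ∖ C) but 1 ∉ X ∩ (X ∖ C).

The sets are not equal: only the reverse inclusion holds.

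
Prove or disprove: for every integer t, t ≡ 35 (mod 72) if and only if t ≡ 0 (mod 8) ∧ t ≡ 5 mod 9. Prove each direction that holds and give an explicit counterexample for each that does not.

(→) This fails: t = 35 gives 35 ≡ 35 (mod 72) but 35 ≡ 3 (mod 8), so the conjunction on the right does not hold.

(←) This fails: t = 32 satisfies both congruences on the right (32 ≡ 0 mod 8 and 32 ≡ 5 mod 9) yet 32 ≡ 32 (mod 72), not 35.

Neither direction holds.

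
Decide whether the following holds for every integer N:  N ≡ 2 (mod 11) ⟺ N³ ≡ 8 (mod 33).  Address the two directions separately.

(⇒) fails; (⇐) holds.

[⇒] This fails: take N = 13. Then 13 ≡ 2 (mod 11), but 13³ = 2197 ≡ 19 (mod 33), not 8.

[⇐] Conversely, the residues r modulo 33 with r³ ≡ 8 (mod 33) are exactly {2}, and each is ≡ 2 (mod 11).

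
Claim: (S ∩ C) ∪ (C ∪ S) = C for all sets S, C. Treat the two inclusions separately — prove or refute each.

Forward inclusion. This inclusion fails. Take S = {1}, C = ∅; then 1 ∈ (S ∩ C) ∪ (C ∪ S) but 1 ∉ C.

Reverse inclusion. Let x ∈ C. Then either x ∈ C and x ∉ S; or x ∈ S ∩ C. In each case x ∈ (S ∩ C) ∪ (C ∪ S), so C ⊆ (S ∩ C) ∪ (C ∪ S).

Only the reverse inclusion holds.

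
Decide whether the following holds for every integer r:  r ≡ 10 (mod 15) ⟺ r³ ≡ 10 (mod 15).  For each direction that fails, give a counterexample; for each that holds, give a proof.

The biconditional holds.

Forward direction. Suppose r ≡ 10 (mod 15). Write r = 15j + 10. Then (15j + 10)³ = 3375j³ + 6750j² + 4500j + 1000 = 15(225j³ + 450j² + 300j + 66) + 10, so r³ ≡ 10 (mod 15).

Converse. Suppose r³ ≡ 10 (mod 15). The only residue r in {0, …, 14} with r³ ≡ 10 (mod 15) is r = 10, so r ≡ 10 (mod 15).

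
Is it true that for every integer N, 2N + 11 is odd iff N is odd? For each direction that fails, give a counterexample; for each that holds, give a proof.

(⇒) This fails: take N = 2. Then 2N + 11 = 15, which is odd, yet N = 2 is even, not odd.

(⇐) Suppose N is odd. Since 2 is even, 2N is even for every N, so 2N + 11 has the same parity as 11, which is odd. Hence 2N + 11 is odd.

Not equivalent: only (⇐) holds.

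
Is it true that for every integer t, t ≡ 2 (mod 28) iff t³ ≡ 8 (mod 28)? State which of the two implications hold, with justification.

[⇒] Suppose t ≡ 2 (mod 28). Write t = 28j + 2. Then (28j + 2)³ = 21952j³ + 4704j² + 336j + 8 = 28(784j³ + 168j² + 12j) + 8, so t³ ≡ 8 (mod 28).

[⇐] This fails: take t = 4. Then 4³ = 64 ≡ 8 (mod 28), yet 4 ≡ 4 (mod 28), not 2.

The forward direction holds; the converse fails.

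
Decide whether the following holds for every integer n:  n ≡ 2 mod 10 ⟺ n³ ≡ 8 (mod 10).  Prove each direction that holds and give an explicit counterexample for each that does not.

Both directions hold; the statement is true.

Forward direction. Suppose n ≡ 2 mod 10. Write n = 10j + 2. Then (10j + 2)³ = 1000j³ + 600j² + 120j + 8 = 10(100j³ + 60j² + 12j) + 8, so n³ ≡ 8 (mod 10).

Converse. Suppose n³ ≡ 8 (mod 10). The only residue r in {0, …, 9} with r³ ≡ 8 (mod 10) is r = 2, so n ≡ 2 (mod 10).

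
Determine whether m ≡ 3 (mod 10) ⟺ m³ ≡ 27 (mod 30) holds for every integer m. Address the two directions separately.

The forward direction fails; the converse holds.

(⇐) The residues r modulo 30 with r³ ≡ 27 (mod 30) are exactly {3}, and each is ≡ 3 (mod 10).

(⇒) This fails: take m = 13. Then 13 ≡ 3 (mod 10), but 13³ = 2197 ≡ 7 (mod 30), not 27.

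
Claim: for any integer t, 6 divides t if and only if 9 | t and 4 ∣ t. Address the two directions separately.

The forward direction fails; the converse holds.

(⇒) This fails: take t = 6. Certainly 6 ∣ 6, but 9 ∤ 6.

(⇐) Suppose 9 ∣ t and 4 ∣ t. Any common multiple of 9 and 4 is a multiple of their lcm; here gcd(9, 4) = 1, so lcm(9, 4) = 9·4 = 36, so 36 ∣ t. Since 6 ∣ 36, it follows that 6 ∣ t.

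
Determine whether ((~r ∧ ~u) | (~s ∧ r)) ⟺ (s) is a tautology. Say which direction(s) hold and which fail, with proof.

(⇒) fails and (⇐) fails.

(⟹) This fails. Under r = F, s = F, u = F, the left side is true but the right side is false.

(⟸) This fails. Under r = T, s = T, u = F, the left side is false but the right side is true.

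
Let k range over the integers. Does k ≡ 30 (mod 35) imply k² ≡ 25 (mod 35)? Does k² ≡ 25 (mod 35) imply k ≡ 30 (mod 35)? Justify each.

Forward direction. Suppose k ≡ 30 (mod 35). Write k = 35j + 30. Then (35j + 30)² = 1225j² + 2100j + 900 = 35(35j² + 60j + 25) + 25, so k² ≡ 25 (mod 35).

Converse. This fails: take k = 5. Then 5² = 25 ≡ 25 (mod 35), yet 5 ≡ 5 (mod 35), not 30.

Only the forward direction holds.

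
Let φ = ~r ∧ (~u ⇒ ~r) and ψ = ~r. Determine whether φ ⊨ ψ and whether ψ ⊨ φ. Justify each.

Converse. Assume the antecedent. If u is true, the antecedent forces (u = T, r = F), and ~r ∧ (~u ⇒ ~r) holds there. If u is false, the antecedent forces (u = F, r = F), and ~r ∧ (~u ⇒ ~r) holds there. Either way ~r ∧ (~u ⇒ ~r) holds.

Forward direction. Assume the antecedent. If u is true, the antecedent forces (u = T, r = F), and ~r holds there. If u is false, the antecedent forces (u = F, r = F), and ~r holds there. Either way ~r holds.

Both directions hold.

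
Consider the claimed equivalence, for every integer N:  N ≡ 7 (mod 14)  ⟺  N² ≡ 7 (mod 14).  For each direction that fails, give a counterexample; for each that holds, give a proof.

The biconditional holds.

(→) Suppose N ≡ 7 (mod 14). Write N = 14j + 7. Then (14j + 7)² = 196j² + 196j + 49 = 14(14j² + 14j + 3) + 7, so N² ≡ 7 (mod 14).

(←) Conversely, suppose N² ≡ 7 (mod 14). The only residue r in {0, …, 13} with r² ≡ 7 (mod 14) is r = 7, so N ≡ 7 (mod 14).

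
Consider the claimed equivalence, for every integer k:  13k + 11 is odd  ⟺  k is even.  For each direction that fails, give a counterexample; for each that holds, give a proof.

(⟹) Suppose 13k + 11 is odd. Since 13 is odd, 13k and k have the same parity, so 13k + 11 ≡ k + 11 (mod 2). As 11 is odd, 13k + 11 is odd exactly when k is even. Thus k is even.

(⟸) Conversely, suppose k is even; write k = 2j. Then 13k + 11 = 13·(2j) + 11 = 2·13j + 11, which is odd.

Both implications hold.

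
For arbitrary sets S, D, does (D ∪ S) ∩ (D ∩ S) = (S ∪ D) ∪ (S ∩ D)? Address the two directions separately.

(⟹) Let x ∈ (D ∪ S) ∩ (D ∩ S). Then x ∈ S ∩ D, from which x ∈ (S ∪ D) ∪ (S ∩ D).

(⟸) This inclusion fails. Take S = {1}, D = ∅; then 1 ∈ (S ∪ D) ∪ (S ∩ D) but 1 ∉ (D ∪ S) ∩ (D ∩ S).

The sets are not equal: only the forward inclusion holds.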